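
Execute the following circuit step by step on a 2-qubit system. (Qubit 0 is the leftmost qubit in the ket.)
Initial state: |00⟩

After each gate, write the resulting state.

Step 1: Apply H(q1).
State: 1/√2|00⟩ + 1/√2|01⟩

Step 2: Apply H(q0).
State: 1/2|00⟩ + 1/2|01⟩ + 1/2|10⟩ + 1/2|11⟩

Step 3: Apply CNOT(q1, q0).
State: 1/2|00⟩ + 1/2|01⟩ + 1/2|10⟩ + 1/2|11⟩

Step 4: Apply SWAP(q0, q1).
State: 1/2|00⟩ + 1/2|01⟩ + 1/2|10⟩ + 1/2|11⟩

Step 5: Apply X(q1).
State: 1/2|00⟩ + 1/2|01⟩ + 1/2|10⟩ + 1/2|11⟩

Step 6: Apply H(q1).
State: 1/√2|00⟩ + 1/√2|10⟩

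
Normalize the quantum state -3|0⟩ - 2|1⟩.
-0.8321|0⟩ - 0.5547|1⟩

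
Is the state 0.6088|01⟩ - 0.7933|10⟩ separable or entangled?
Entangled

Writing the state as a|00⟩ + b|01⟩ + c|10⟩ + d|11⟩, it is a product state iff ad − bc = 0.
Here (a, b, c, d) = (0, 0.6088, -0.7933, 0): ad − bc = (0)(0) − (0.6088)(-0.7933) = 0.483 ≠ 0, so the state is entangled.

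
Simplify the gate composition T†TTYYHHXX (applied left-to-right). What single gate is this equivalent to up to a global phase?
T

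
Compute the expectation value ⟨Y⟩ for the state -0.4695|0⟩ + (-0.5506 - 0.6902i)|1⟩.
0.6481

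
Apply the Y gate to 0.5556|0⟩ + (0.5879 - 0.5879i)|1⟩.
(-0.5879 - 0.5879i)|0⟩ + 0.5556i|1⟩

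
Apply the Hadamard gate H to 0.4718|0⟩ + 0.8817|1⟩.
0.9571|0⟩ - 0.2898|1⟩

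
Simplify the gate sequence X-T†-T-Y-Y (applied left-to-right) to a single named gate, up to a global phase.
X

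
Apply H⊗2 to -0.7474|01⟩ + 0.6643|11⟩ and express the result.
-0.04155|00⟩ + 0.04155|01⟩ - 0.7059|10⟩ + 0.7059|11⟩

H⊗2 gives amp(|y⟩) = (1/2) Σ_x (−1)^(x·y) amp(|x⟩), where x·y is the number of positions in which both x and y have a 1.
|00⟩: (-0.7474 + 0.6643)/2 = -0.04155
|01⟩: (0.7474 - 0.6643)/2 = 0.04155
|10⟩: (-0.7474 - 0.6643)/2 = -0.7059
|11⟩: (0.7474 + 0.6643)/2 = 0.7059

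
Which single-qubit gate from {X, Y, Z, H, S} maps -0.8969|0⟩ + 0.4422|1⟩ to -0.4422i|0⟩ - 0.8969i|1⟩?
Y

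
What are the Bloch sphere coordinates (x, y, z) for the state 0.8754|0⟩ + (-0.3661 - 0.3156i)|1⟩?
(-0.641, -0.5526, 0.5327)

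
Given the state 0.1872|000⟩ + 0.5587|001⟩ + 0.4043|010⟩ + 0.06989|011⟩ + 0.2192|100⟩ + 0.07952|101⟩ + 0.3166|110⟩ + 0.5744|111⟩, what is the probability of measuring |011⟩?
0.004885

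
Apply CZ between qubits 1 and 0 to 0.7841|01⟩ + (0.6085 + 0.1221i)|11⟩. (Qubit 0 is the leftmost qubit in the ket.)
0.7841|01⟩ + (-0.6085 - 0.1221i)|11⟩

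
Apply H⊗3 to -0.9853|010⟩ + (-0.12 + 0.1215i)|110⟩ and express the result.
(-0.3908 + 0.04296i)|000⟩ + (-0.3908 + 0.04296i)|001⟩ + (0.3908 - 0.04296i)|010⟩ + (0.3908 - 0.04296i)|011⟩ + (-0.3059 - 0.04296i)|100⟩ + (-0.3059 - 0.04296i)|101⟩ + (0.3059 + 0.04296i)|110⟩ + (0.3059 + 0.04296i)|111⟩

H⊗3 gives amp(|y⟩) = (1/2√2) Σ_x (−1)^(x·y) amp(|x⟩), where x·y is the number of positions in which both x and y have a 1.
|000⟩: (-0.9853 + (-0.12 + 0.1215i))/(2√2) = (-0.3908 + 0.04296i)
|001⟩: (-0.9853 + (-0.12 + 0.1215i))/(2√2) = (-0.3908 + 0.04296i)
|010⟩: (0.9853 - (-0.12 + 0.1215i))/(2√2) = (0.3908 - 0.04296i)
|011⟩: (0.9853 - (-0.12 + 0.1215i))/(2√2) = (0.3908 - 0.04296i)
|100⟩: (-0.9853 - (-0.12 + 0.1215i))/(2√2) = (-0.3059 - 0.04296i)
|101⟩: (-0.9853 - (-0.12 + 0.1215i))/(2√2) = (-0.3059 - 0.04296i)
|110⟩: (0.9853 + (-0.12 + 0.1215i))/(2√2) = (0.3059 + 0.04296i)
|111⟩: (0.9853 + (-0.12 + 0.1215i))/(2√2) = (0.3059 + 0.04296i)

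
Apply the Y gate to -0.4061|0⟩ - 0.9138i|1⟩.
-0.9138|0⟩ - 0.4061i|1⟩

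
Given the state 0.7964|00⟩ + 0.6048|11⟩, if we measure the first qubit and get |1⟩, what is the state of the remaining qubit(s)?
|1⟩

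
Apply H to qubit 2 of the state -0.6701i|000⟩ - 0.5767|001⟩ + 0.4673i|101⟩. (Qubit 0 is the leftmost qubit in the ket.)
(-0.4078 - 0.4738i)|000⟩ + (0.4078 - 0.4738i)|001⟩ + 0.3304i|100⟩ - 0.3304i|101⟩

H on qubit 2 mixes each pair of kets that differ only in qubit 2: amplitudes (a, b) of (|…0…⟩, |…1…⟩) become ((a + b)/√2, (a − b)/√2). Kets absent from the input have amplitude 0.
(|000⟩, |001⟩): (a, b) = (-0.6701i, -0.5767) → ((-0.4078 - 0.4738i), (0.4078 - 0.4738i))
(|100⟩, |101⟩): (a, b) = (0, 0.4673i) → (0.3304i, -0.3304i)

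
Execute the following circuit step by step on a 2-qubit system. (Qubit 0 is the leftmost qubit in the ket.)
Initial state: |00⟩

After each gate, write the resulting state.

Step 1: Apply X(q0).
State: |10⟩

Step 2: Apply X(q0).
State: |00⟩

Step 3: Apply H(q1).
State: 1/√2|00⟩ + 1/√2|01⟩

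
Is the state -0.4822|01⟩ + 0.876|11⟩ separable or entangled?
Separable

Writing the state as a|00⟩ + b|01⟩ + c|10⟩ + d|11⟩, it is a product state iff ad − bc = 0.
Here (a, b, c, d) = (0, -0.4822, 0, 0.876): ad − bc = (0)(0.876) − (-0.4822)(0) = 0, so the state is separable.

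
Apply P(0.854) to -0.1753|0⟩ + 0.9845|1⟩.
-0.1753|0⟩ + (0.6468 + 0.7422i)|1⟩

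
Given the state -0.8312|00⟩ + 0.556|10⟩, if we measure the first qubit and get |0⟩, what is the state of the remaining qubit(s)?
-|0⟩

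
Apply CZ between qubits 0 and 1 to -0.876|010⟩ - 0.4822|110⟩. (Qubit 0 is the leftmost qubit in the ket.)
-0.876|010⟩ + 0.4822|110⟩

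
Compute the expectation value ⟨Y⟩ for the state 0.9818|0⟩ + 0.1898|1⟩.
0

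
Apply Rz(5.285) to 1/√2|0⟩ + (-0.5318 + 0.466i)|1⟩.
(-0.6209 - 0.3384i)|0⟩ + (0.2439 - 0.6637i)|1⟩

Rz(5.285) = [[e^(−iθ/2), 0], [0, e^(iθ/2)]] with e^(±iθ/2) = cos(θ/2) ± i·sin(θ/2); θ = 5.285, cos(θ/2) ≈ -0.878017, sin(θ/2) ≈ 0.478629.
With a = amp(|0⟩) = 1/√2 and b = amp(|1⟩) = (-0.5318 + 0.466i):
new amp(|0⟩) = (-0.878017 - 0.478629i)·a = (-0.6209 - 0.3384i)
new amp(|1⟩) = (-0.878017 + 0.478629i)·b = (0.2439 - 0.6637i)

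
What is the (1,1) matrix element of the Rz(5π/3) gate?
(-0.866 + (1/2)i)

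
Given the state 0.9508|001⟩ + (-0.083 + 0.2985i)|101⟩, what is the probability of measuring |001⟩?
0.904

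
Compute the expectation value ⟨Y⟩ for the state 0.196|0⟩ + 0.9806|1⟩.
0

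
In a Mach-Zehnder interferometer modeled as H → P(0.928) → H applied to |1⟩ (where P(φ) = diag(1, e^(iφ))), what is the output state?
(0.2003 - 0.4002i)|0⟩ + (0.7997 + 0.4002i)|1⟩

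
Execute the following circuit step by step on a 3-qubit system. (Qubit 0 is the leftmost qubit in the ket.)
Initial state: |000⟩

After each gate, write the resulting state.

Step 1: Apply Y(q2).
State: i|001⟩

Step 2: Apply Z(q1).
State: i|001⟩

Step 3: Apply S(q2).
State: -|001⟩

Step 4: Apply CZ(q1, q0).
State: -|001⟩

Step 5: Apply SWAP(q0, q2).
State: -|100⟩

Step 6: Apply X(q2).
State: -|101⟩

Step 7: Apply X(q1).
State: -|111⟩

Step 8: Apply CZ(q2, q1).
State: |111⟩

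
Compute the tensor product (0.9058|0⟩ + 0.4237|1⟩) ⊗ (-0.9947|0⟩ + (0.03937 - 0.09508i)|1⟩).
-0.901|00⟩ + (0.03566 - 0.08612i)|01⟩ - 0.4215|10⟩ + (0.01668 - 0.04029i)|11⟩

amp(|b₁b₂…⟩) = product of the factor amplitudes for bits b₁, b₂, …; only kets whose every factor amplitude is nonzero survive.
|00⟩: (0.9058)(-0.9947) = -0.901
|01⟩: (0.9058)(0.03937 - 0.09508i) = (0.03566 - 0.08612i)
|10⟩: (0.4237)(-0.9947) = -0.4215
|11⟩: (0.4237)(0.03937 - 0.09508i) = (0.01668 - 0.04029i)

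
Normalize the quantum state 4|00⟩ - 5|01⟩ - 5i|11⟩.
0.4924|00⟩ - 0.6155|01⟩ - 0.6155i|11⟩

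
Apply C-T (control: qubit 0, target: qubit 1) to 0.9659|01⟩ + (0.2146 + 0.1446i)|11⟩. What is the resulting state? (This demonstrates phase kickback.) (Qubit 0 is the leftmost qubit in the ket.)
0.9659|01⟩ + (0.0495 + 0.254i)|11⟩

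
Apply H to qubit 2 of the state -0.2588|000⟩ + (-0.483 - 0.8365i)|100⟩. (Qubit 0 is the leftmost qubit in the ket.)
-0.183|000⟩ - 0.183|001⟩ + (-0.3415 - 0.5915i)|100⟩ + (-0.3415 - 0.5915i)|101⟩

H on qubit 2 mixes each pair of kets that differ only in qubit 2: amplitudes (a, b) of (|…0…⟩, |…1…⟩) become ((a + b)/√2, (a − b)/√2). Kets absent from the input have amplitude 0.
(|000⟩, |001⟩): (a, b) = (-0.2588, 0) → (-0.183, -0.183)
(|100⟩, |101⟩): (a, b) = ((-0.483 - 0.8365i), 0) → ((-0.3415 - 0.5915i), (-0.3415 - 0.5915i))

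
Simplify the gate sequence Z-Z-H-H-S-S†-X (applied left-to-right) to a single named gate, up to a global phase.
X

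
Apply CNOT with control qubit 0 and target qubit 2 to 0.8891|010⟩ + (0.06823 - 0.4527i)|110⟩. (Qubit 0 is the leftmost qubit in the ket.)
0.8891|010⟩ + (0.06823 - 0.4527i)|111⟩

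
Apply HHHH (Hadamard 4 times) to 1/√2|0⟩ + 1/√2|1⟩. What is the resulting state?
1/√2|0⟩ + 1/√2|1⟩

H² = I, so an even number of Hadamards cancels: H^4 = I and the state is unchanged.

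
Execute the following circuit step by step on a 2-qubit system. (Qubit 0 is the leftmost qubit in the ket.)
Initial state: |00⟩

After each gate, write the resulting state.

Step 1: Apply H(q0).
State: 1/√2|00⟩ + 1/√2|10⟩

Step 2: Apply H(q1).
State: 1/2|00⟩ + 1/2|01⟩ + 1/2|10⟩ + 1/2|11⟩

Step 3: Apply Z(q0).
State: 1/2|00⟩ + 1/2|01⟩ - 1/2|10⟩ - 1/2|11⟩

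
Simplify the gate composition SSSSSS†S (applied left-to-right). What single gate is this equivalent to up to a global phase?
S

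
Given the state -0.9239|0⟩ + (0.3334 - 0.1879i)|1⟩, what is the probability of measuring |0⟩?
0.8536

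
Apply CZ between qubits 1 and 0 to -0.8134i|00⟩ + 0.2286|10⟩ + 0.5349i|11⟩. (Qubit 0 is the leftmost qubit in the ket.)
-0.8134i|00⟩ + 0.2286|10⟩ - 0.5349i|11⟩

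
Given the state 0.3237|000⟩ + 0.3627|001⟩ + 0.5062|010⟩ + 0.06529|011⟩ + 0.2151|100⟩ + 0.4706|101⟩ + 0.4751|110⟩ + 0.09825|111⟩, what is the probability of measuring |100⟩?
0.04627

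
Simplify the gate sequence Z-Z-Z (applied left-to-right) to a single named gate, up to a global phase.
Z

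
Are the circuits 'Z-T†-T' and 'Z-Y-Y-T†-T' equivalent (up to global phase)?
Yes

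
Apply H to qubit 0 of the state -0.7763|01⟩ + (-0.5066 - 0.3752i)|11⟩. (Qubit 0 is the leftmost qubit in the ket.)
(-0.9071 - 0.2653i)|01⟩ + (-0.1907 + 0.2653i)|11⟩

H on qubit 0 mixes each pair of kets that differ only in qubit 0: amplitudes (a, b) of (|…0…⟩, |…1…⟩) become ((a + b)/√2, (a − b)/√2). Kets absent from the input have amplitude 0.
(|01⟩, |11⟩): (a, b) = (-0.7763, (-0.5066 - 0.3752i)) → ((-0.9071 - 0.2653i), (-0.1907 + 0.2653i))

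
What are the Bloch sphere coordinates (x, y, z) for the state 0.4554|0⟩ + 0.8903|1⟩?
(0.8109, 0, -0.5852)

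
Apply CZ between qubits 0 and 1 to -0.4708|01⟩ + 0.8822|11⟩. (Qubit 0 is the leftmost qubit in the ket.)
-0.4708|01⟩ - 0.8822|11⟩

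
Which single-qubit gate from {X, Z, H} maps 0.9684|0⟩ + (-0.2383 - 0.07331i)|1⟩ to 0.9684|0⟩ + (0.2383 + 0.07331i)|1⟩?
Z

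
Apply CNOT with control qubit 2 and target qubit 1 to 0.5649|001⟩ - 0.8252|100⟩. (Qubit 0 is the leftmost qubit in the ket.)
0.5649|011⟩ - 0.8252|100⟩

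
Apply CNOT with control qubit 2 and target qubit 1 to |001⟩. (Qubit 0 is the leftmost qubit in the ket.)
|011⟩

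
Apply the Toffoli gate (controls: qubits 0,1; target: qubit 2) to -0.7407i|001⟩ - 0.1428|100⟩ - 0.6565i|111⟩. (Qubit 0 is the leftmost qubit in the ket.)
-0.7407i|001⟩ - 0.1428|100⟩ - 0.6565i|110⟩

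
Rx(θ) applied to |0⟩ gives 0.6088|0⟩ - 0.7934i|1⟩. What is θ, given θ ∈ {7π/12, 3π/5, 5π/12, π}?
7π/12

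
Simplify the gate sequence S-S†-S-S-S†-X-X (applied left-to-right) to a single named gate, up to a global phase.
S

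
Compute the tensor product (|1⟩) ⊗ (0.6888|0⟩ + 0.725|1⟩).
0.6888|10⟩ + 0.725|11⟩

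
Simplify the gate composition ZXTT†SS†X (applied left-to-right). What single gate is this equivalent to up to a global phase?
Z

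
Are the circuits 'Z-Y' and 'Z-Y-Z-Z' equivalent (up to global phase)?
Yes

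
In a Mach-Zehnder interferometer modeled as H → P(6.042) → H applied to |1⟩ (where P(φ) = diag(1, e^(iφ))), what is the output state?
(0.01447 + 0.1194i)|0⟩ + (0.9855 - 0.1194i)|1⟩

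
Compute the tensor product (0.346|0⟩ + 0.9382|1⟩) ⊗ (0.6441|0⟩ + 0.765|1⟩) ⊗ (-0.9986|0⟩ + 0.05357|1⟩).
-0.2225|000⟩ + 0.01194|001⟩ - 0.2643|010⟩ + 0.01418|011⟩ - 0.6034|100⟩ + 0.03237|101⟩ - 0.7167|110⟩ + 0.03845|111⟩

amp(|b₁b₂…⟩) = product of the factor amplitudes for bits b₁, b₂, …; only kets whose every factor amplitude is nonzero survive.
|000⟩: (0.346)(0.6441)(-0.9986) = -0.2225
|001⟩: (0.346)(0.6441)(0.05357) = 0.01194
|010⟩: (0.346)(0.765)(-0.9986) = -0.2643
|011⟩: (0.346)(0.765)(0.05357) = 0.01418
|100⟩: (0.9382)(0.6441)(-0.9986) = -0.6034
|101⟩: (0.9382)(0.6441)(0.05357) = 0.03237
|110⟩: (0.9382)(0.765)(-0.9986) = -0.7167
|111⟩: (0.9382)(0.765)(0.05357) = 0.03845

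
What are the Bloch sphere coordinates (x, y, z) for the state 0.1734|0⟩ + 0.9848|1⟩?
(0.3415, 0, -0.9398)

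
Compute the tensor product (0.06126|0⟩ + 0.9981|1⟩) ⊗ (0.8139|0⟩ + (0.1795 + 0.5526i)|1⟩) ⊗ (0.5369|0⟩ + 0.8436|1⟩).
0.02677|000⟩ + 0.04206|001⟩ + (0.005904 + 0.01818i)|010⟩ + (0.009276 + 0.02856i)|011⟩ + 0.4362|100⟩ + 0.6853|101⟩ + (0.09619 + 0.2961i)|110⟩ + (0.1511 + 0.4653i)|111⟩

amp(|b₁b₂…⟩) = product of the factor amplitudes for bits b₁, b₂, …; only kets whose every factor amplitude is nonzero survive.
|000⟩: (0.06126)(0.8139)(0.5369) = 0.02677
|001⟩: (0.06126)(0.8139)(0.8436) = 0.04206
|010⟩: (0.06126)(0.1795 + 0.5526i)(0.5369) = (0.005904 + 0.01818i)
|011⟩: (0.06126)(0.1795 + 0.5526i)(0.8436) = (0.009276 + 0.02856i)
|100⟩: (0.9981)(0.8139)(0.5369) = 0.4362
|101⟩: (0.9981)(0.8139)(0.8436) = 0.6853
|110⟩: (0.9981)(0.1795 + 0.5526i)(0.5369) = (0.09619 + 0.2961i)
|111⟩: (0.9981)(0.1795 + 0.5526i)(0.8436) = (0.1511 + 0.4653i)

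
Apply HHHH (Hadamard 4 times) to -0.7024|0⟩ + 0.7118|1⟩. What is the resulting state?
-0.7024|0⟩ + 0.7118|1⟩

H² = I, so an even number of Hadamards cancels: H^4 = I and the state is unchanged.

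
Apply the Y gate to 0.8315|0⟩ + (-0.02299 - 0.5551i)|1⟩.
(-0.5551 + 0.02299i)|0⟩ + 0.8315i|1⟩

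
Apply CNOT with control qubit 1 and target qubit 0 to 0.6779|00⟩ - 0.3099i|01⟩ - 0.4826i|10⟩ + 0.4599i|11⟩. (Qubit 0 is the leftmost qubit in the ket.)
0.6779|00⟩ + 0.4599i|01⟩ - 0.4826i|10⟩ - 0.3099i|11⟩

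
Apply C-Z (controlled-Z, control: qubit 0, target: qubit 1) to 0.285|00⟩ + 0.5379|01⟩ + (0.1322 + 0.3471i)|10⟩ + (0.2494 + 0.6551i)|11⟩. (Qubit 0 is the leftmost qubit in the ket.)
0.285|00⟩ + 0.5379|01⟩ + (0.1322 + 0.3471i)|10⟩ + (-0.2494 - 0.6551i)|11⟩

C-Z leaves the control-|0⟩ kets |00⟩, |01⟩ unchanged and applies Z to qubit 1 on the control-|1⟩ pair (|10⟩, |11⟩).
Z = [[1, 0], [0, -1]].
With a = amp(|10⟩) = (0.1322 + 0.3471i) and b = amp(|11⟩) = (0.2494 + 0.6551i):
new amp(|10⟩) = (1)·a = (0.1322 + 0.3471i)
new amp(|11⟩) = (-1)·b = (-0.2494 - 0.6551i)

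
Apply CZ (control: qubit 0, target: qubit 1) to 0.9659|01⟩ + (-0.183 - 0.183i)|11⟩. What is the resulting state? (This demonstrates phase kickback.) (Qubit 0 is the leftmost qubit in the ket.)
0.9659|01⟩ + (0.183 + 0.183i)|11⟩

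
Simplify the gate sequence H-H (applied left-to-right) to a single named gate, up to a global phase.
I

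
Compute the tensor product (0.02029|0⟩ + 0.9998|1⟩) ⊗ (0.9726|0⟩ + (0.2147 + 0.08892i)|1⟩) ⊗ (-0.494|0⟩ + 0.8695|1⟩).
-0.009749|000⟩ + 0.01716|001⟩ + (-0.002152 - 0.0008913i)|010⟩ + (0.003788 + 0.001569i)|011⟩ - 0.4804|100⟩ + 0.8455|101⟩ + (-0.106 - 0.04392i)|110⟩ + (0.1866 + 0.0773i)|111⟩

amp(|b₁b₂…⟩) = product of the factor amplitudes for bits b₁, b₂, …; only kets whose every factor amplitude is nonzero survive.
|000⟩: (0.02029)(0.9726)(-0.494) = -0.009749
|001⟩: (0.02029)(0.9726)(0.8695) = 0.01716
|010⟩: (0.02029)(0.2147 + 0.08892i)(-0.494) = (-0.002152 - 0.0008913i)
|011⟩: (0.02029)(0.2147 + 0.08892i)(0.8695) = (0.003788 + 0.001569i)
|100⟩: (0.9998)(0.9726)(-0.494) = -0.4804
|101⟩: (0.9998)(0.9726)(0.8695) = 0.8455
|110⟩: (0.9998)(0.2147 + 0.08892i)(-0.494) = (-0.106 - 0.04392i)
|111⟩: (0.9998)(0.2147 + 0.08892i)(0.8695) = (0.1866 + 0.0773i)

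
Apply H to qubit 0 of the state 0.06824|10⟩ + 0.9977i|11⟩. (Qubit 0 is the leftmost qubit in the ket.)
0.04825|00⟩ + 0.7055i|01⟩ - 0.04825|10⟩ - 0.7055i|11⟩

H on qubit 0 mixes each pair of kets that differ only in qubit 0: amplitudes (a, b) of (|…0…⟩, |…1…⟩) become ((a + b)/√2, (a − b)/√2). Kets absent from the input have amplitude 0.
(|00⟩, |10⟩): (a, b) = (0, 0.06824) → (0.04825, -0.04825)
(|01⟩, |11⟩): (a, b) = (0, 0.9977i) → (0.7055i, -0.7055i)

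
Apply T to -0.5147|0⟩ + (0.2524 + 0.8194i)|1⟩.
-0.5147|0⟩ + (-0.4009 + 0.7579i)|1⟩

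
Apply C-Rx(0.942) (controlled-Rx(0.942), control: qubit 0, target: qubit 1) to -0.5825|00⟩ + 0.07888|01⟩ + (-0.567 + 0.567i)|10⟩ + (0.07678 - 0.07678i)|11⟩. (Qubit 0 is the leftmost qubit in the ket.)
-0.5825|00⟩ + 0.07888|01⟩ + (-0.5401 + 0.4704i)|10⟩ + (0.3257 + 0.1889i)|11⟩

C-Rx(0.942) leaves the control-|0⟩ kets |00⟩, |01⟩ unchanged and applies Rx(0.942) to qubit 1 on the control-|1⟩ pair (|10⟩, |11⟩).
Rx(0.942) = [[cos(θ/2), −i·sin(θ/2)], [−i·sin(θ/2), cos(θ/2)]]; θ = 0.942, cos(θ/2) ≈ 0.891115, sin(θ/2) ≈ 0.453778.
With a = amp(|10⟩) = (-0.567 + 0.567i) and b = amp(|11⟩) = (0.07678 - 0.07678i):
new amp(|10⟩) = (0.891115)·a + (-0.453778i)·b = (-0.5401 + 0.4704i)
new amp(|11⟩) = (-0.453778i)·a + (0.891115)·b = (0.3257 + 0.1889i)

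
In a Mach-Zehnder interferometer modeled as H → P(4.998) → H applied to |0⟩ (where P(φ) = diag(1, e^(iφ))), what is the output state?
(0.6409 - 0.4797i)|0⟩ + (0.3591 + 0.4797i)|1⟩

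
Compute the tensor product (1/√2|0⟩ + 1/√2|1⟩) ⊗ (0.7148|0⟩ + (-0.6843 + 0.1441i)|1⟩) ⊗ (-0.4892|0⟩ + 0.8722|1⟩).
-0.2473|000⟩ + 0.4408|001⟩ + (0.2367 - 0.04985i)|010⟩ + (-0.422 + 0.08887i)|011⟩ - 0.2473|100⟩ + 0.4408|101⟩ + (0.2367 - 0.04985i)|110⟩ + (-0.422 + 0.08887i)|111⟩

amp(|b₁b₂…⟩) = product of the factor amplitudes for bits b₁, b₂, …; only kets whose every factor amplitude is nonzero survive.
|000⟩: (1/√2)(0.7148)(-0.4892) = -0.2473
|001⟩: (1/√2)(0.7148)(0.8722) = 0.4408
|010⟩: (1/√2)(-0.6843 + 0.1441i)(-0.4892) = (0.2367 - 0.04985i)
|011⟩: (1/√2)(-0.6843 + 0.1441i)(0.8722) = (-0.422 + 0.08887i)
|100⟩: (1/√2)(0.7148)(-0.4892) = -0.2473
|101⟩: (1/√2)(0.7148)(0.8722) = 0.4408
|110⟩: (1/√2)(-0.6843 + 0.1441i)(-0.4892) = (0.2367 - 0.04985i)
|111⟩: (1/√2)(-0.6843 + 0.1441i)(0.8722) = (-0.422 + 0.08887i)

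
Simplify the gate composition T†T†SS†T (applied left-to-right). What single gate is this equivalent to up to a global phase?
T†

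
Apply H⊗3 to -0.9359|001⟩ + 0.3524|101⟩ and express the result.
-0.2063|000⟩ + 0.2063|001⟩ - 0.2063|010⟩ + 0.2063|011⟩ - 0.4555|100⟩ + 0.4555|101⟩ - 0.4555|110⟩ + 0.4555|111⟩

H⊗3 gives amp(|y⟩) = (1/2√2) Σ_x (−1)^(x·y) amp(|x⟩), where x·y is the number of positions in which both x and y have a 1.
|000⟩: (-0.9359 + 0.3524)/(2√2) = -0.2063
|001⟩: (0.9359 - 0.3524)/(2√2) = 0.2063
|010⟩: (-0.9359 + 0.3524)/(2√2) = -0.2063
|011⟩: (0.9359 - 0.3524)/(2√2) = 0.2063
|100⟩: (-0.9359 - 0.3524)/(2√2) = -0.4555
|101⟩: (0.9359 + 0.3524)/(2√2) = 0.4555
|110⟩: (-0.9359 - 0.3524)/(2√2) = -0.4555
|111⟩: (0.9359 + 0.3524)/(2√2) = 0.4555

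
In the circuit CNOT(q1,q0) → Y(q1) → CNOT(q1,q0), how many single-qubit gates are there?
1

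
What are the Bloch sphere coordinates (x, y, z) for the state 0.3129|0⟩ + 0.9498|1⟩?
(0.5944, 0, -0.8042)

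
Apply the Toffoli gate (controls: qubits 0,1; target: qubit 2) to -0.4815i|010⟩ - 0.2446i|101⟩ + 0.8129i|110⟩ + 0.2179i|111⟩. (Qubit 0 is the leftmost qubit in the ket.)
-0.4815i|010⟩ - 0.2446i|101⟩ + 0.2179i|110⟩ + 0.8129i|111⟩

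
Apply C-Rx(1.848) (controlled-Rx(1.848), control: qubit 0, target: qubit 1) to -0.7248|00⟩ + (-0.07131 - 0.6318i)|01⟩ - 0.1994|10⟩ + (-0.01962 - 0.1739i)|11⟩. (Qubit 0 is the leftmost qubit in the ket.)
-0.7248|00⟩ + (-0.07131 - 0.6318i)|01⟩ + (-0.2589 + 0.01566i)|10⟩ + (-0.01182 + 0.05433i)|11⟩

C-Rx(1.848) leaves the control-|0⟩ kets |00⟩, |01⟩ unchanged and applies Rx(1.848) to qubit 1 on the control-|1⟩ pair (|10⟩, |11⟩).
Rx(1.848) = [[cos(θ/2), −i·sin(θ/2)], [−i·sin(θ/2), cos(θ/2)]]; θ = 1.848, cos(θ/2) ≈ 0.602633, sin(θ/2) ≈ 0.798019.
With a = amp(|10⟩) = -0.1994 and b = amp(|11⟩) = (-0.01962 - 0.1739i):
new amp(|10⟩) = (0.602633)·a + (-0.798019i)·b = (-0.2589 + 0.01566i)
new amp(|11⟩) = (-0.798019i)·a + (0.602633)·b = (-0.01182 + 0.05433i)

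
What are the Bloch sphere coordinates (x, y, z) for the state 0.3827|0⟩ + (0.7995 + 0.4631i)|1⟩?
(0.6119, 0.3545, -0.7072)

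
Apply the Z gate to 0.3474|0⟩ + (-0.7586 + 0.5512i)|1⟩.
0.3474|0⟩ + (0.7586 - 0.5512i)|1⟩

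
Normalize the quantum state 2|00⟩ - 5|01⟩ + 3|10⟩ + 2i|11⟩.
0.3086|00⟩ - 0.7715|01⟩ + 0.4629|10⟩ + 0.3086i|11⟩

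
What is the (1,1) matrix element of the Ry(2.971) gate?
0.08519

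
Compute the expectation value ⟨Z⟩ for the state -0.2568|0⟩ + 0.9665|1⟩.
-0.8682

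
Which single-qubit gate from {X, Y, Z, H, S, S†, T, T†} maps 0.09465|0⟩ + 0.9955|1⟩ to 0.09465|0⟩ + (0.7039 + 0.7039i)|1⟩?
T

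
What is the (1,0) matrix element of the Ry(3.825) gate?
0.9422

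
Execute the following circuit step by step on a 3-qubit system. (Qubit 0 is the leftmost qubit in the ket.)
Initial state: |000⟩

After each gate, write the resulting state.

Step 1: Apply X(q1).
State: |010⟩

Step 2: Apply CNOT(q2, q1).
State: |010⟩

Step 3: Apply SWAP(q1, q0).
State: |100⟩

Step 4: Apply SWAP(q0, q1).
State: |010⟩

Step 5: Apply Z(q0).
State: |010⟩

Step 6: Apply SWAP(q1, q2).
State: |001⟩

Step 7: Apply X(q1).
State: |011⟩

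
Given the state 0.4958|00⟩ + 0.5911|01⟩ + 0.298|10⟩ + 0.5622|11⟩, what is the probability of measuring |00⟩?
0.2458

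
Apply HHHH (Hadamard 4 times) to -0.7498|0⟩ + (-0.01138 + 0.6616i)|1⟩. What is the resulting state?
-0.7498|0⟩ + (-0.01138 + 0.6616i)|1⟩

H² = I, so an even number of Hadamards cancels: H^4 = I and the state is unchanged.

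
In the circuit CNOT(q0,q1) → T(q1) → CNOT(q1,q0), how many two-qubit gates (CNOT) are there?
2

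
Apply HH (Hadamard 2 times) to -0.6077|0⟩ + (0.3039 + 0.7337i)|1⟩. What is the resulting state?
-0.6077|0⟩ + (0.3039 + 0.7337i)|1⟩

H² = I, so an even number of Hadamards cancels: H^2 = I and the state is unchanged.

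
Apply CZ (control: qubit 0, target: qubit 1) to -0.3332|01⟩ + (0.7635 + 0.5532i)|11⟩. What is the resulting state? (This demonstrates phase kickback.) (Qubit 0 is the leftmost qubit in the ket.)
-0.3332|01⟩ + (-0.7635 - 0.5532i)|11⟩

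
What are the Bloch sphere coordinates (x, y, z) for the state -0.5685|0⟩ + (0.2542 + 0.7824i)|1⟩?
(-0.289, -0.8896, -0.3536)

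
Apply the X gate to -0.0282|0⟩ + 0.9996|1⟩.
0.9996|0⟩ - 0.0282|1⟩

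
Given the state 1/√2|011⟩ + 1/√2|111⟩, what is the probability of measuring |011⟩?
1/2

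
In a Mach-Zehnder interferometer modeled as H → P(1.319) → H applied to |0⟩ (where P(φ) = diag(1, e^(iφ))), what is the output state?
(0.6246 + 0.4842i)|0⟩ + (0.3754 - 0.4842i)|1⟩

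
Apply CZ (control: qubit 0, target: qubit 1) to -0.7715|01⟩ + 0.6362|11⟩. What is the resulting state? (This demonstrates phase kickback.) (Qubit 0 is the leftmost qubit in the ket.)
-0.7715|01⟩ - 0.6362|11⟩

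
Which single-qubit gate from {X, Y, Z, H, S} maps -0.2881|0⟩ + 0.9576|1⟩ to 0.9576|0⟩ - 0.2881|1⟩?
X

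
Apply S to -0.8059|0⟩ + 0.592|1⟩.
-0.8059|0⟩ + 0.592i|1⟩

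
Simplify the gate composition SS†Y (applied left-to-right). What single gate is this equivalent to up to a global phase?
Y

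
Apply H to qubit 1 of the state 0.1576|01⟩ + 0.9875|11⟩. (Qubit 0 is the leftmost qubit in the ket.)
0.1114|00⟩ - 0.1114|01⟩ + 0.6983|10⟩ - 0.6983|11⟩

H on qubit 1 mixes each pair of kets that differ only in qubit 1: amplitudes (a, b) of (|…0…⟩, |…1…⟩) become ((a + b)/√2, (a − b)/√2). Kets absent from the input have amplitude 0.
(|00⟩, |01⟩): (a, b) = (0, 0.1576) → (0.1114, -0.1114)
(|10⟩, |11⟩): (a, b) = (0, 0.9875) → (0.6983, -0.6983)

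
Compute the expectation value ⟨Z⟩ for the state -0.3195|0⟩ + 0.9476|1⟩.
-0.7959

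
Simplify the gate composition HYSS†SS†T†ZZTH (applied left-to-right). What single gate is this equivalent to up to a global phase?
Y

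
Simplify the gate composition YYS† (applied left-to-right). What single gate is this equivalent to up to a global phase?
S†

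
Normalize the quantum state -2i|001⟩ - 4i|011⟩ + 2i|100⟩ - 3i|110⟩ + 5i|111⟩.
-0.2626i|001⟩ - 0.5252i|011⟩ + 0.2626i|100⟩ - 0.3939i|110⟩ + 0.6565i|111⟩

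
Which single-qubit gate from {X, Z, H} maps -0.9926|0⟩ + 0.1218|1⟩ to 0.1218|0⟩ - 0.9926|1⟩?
X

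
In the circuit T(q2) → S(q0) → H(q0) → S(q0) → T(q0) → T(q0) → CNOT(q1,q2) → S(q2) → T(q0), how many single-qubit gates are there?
8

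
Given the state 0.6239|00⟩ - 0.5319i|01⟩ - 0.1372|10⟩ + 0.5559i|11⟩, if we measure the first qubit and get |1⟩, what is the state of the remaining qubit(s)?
-0.2396|0⟩ + 0.9709i|1⟩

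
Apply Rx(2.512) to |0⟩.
0.3096|0⟩ - 0.9509i|1⟩

Rx(2.512) = [[cos(θ/2), −i·sin(θ/2)], [−i·sin(θ/2), cos(θ/2)]]; θ = 2.512, cos(θ/2) ≈ 0.309623, sin(θ/2) ≈ 0.950859.
With a = amp(|0⟩) = 1 and b = amp(|1⟩) = 0:
new amp(|0⟩) = (0.309623)·a + (-0.950859i)·b = 0.3096
new amp(|1⟩) = (-0.950859i)·a + (0.309623)·b = -0.9509i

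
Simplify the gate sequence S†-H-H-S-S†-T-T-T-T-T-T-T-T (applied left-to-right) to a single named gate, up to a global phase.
S†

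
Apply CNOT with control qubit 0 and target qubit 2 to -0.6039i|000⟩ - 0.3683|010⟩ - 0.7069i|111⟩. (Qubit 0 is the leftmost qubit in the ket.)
-0.6039i|000⟩ - 0.3683|010⟩ - 0.7069i|110⟩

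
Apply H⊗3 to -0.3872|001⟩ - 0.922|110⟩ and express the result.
-0.4629|000⟩ - 0.1891|001⟩ + 0.1891|010⟩ + 0.4629|011⟩ + 0.1891|100⟩ + 0.4629|101⟩ - 0.4629|110⟩ - 0.1891|111⟩

H⊗3 gives amp(|y⟩) = (1/2√2) Σ_x (−1)^(x·y) amp(|x⟩), where x·y is the number of positions in which both x and y have a 1.
|000⟩: (-0.3872 - 0.922)/(2√2) = -0.4629
|001⟩: (0.3872 - 0.922)/(2√2) = -0.1891
|010⟩: (-0.3872 + 0.922)/(2√2) = 0.1891
|011⟩: (0.3872 + 0.922)/(2√2) = 0.4629
|100⟩: (-0.3872 + 0.922)/(2√2) = 0.1891
|101⟩: (0.3872 + 0.922)/(2√2) = 0.4629
|110⟩: (-0.3872 - 0.922)/(2√2) = -0.4629
|111⟩: (0.3872 - 0.922)/(2√2) = -0.1891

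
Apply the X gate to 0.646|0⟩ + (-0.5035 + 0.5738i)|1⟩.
(-0.5035 + 0.5738i)|0⟩ + 0.646|1⟩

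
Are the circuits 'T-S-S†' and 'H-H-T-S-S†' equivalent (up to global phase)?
Yes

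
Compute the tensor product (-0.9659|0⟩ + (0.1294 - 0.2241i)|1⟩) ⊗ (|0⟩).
-0.9659|00⟩ + (0.1294 - 0.2241i)|10⟩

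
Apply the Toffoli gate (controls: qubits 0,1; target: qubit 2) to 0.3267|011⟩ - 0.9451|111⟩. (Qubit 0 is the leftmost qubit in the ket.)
0.3267|011⟩ - 0.9451|110⟩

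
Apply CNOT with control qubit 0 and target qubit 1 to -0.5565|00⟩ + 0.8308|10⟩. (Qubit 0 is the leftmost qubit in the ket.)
-0.5565|00⟩ + 0.8308|11⟩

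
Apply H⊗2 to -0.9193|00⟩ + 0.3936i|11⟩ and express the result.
(-0.4597 + 0.1968i)|00⟩ + (-0.4597 - 0.1968i)|01⟩ + (-0.4597 - 0.1968i)|10⟩ + (-0.4597 + 0.1968i)|11⟩

H⊗2 gives amp(|y⟩) = (1/2) Σ_x (−1)^(x·y) amp(|x⟩), where x·y is the number of positions in which both x and y have a 1.
|00⟩: (-0.9193 + 0.3936i)/2 = (-0.4597 + 0.1968i)
|01⟩: (-0.9193 - 0.3936i)/2 = (-0.4597 - 0.1968i)
|10⟩: (-0.9193 - 0.3936i)/2 = (-0.4597 - 0.1968i)
|11⟩: (-0.9193 + 0.3936i)/2 = (-0.4597 + 0.1968i)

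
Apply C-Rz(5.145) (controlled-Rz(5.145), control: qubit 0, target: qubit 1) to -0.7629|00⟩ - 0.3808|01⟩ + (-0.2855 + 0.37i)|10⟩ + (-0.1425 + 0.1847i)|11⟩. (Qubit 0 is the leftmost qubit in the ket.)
-0.7629|00⟩ - 0.3808|01⟩ + (0.4399 - 0.1578i)|10⟩ + (0.02051 - 0.2324i)|11⟩

C-Rz(5.145) leaves the control-|0⟩ kets |00⟩, |01⟩ unchanged and applies Rz(5.145) to qubit 1 on the control-|1⟩ pair (|10⟩, |11⟩).
Rz(5.145) = [[e^(−iθ/2), 0], [0, e^(iθ/2)]] with e^(±iθ/2) = cos(θ/2) ± i·sin(θ/2); θ = 5.145, cos(θ/2) ≈ -0.84239, sin(θ/2) ≈ 0.538868.
With a = amp(|10⟩) = (-0.2855 + 0.37i) and b = amp(|11⟩) = (-0.1425 + 0.1847i):
new amp(|10⟩) = (-0.84239 - 0.538868i)·a = (0.4399 - 0.1578i)
new amp(|11⟩) = (-0.84239 + 0.538868i)·b = (0.02051 - 0.2324i)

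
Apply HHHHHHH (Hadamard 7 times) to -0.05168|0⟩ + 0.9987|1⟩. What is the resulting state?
0.6696|0⟩ - 0.7427|1⟩

H² = I, so H^7 = H: a single Hadamard. With (a, b) = (-0.05168, 0.9987), H gives ((a + b)/√2, (a − b)/√2) = (0.6696, -0.7427).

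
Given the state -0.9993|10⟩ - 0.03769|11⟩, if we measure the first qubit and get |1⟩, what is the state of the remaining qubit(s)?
-0.9993|0⟩ - 0.03769|1⟩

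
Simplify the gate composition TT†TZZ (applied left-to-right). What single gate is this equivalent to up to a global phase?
T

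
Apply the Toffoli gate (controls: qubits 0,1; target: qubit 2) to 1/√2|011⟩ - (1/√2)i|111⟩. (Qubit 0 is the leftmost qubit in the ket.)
1/√2|011⟩ - (1/√2)i|110⟩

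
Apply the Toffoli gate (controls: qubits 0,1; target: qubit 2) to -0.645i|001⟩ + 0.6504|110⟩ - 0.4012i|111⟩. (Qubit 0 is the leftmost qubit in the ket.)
-0.645i|001⟩ - 0.4012i|110⟩ + 0.6504|111⟩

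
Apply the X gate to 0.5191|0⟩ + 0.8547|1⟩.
0.8547|0⟩ + 0.5191|1⟩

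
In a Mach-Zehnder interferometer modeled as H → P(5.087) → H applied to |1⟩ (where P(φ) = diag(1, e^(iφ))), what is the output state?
(0.317 + 0.4653i)|0⟩ + (0.683 - 0.4653i)|1⟩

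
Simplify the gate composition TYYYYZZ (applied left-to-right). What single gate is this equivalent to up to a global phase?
T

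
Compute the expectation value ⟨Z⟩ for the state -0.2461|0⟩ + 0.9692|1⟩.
-0.8788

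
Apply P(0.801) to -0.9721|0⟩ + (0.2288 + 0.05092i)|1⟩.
-0.9721|0⟩ + (0.1227 + 0.1997i)|1⟩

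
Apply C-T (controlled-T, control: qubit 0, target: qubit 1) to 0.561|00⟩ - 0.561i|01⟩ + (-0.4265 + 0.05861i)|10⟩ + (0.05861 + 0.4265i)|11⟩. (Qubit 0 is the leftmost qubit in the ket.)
0.561|00⟩ - 0.561i|01⟩ + (-0.4265 + 0.05861i)|10⟩ + (-0.2601 + 0.343i)|11⟩

C-T leaves the control-|0⟩ kets |00⟩, |01⟩ unchanged and applies T to qubit 1 on the control-|1⟩ pair (|10⟩, |11⟩).
T = [[1, 0], [0, (1/√2 + (1/√2)i)]].
With a = amp(|10⟩) = (-0.4265 + 0.05861i) and b = amp(|11⟩) = (0.05861 + 0.4265i):
new amp(|10⟩) = (1)·a = (-0.4265 + 0.05861i)
new amp(|11⟩) = (1/√2 + (1/√2)i)·b = (-0.2601 + 0.343i)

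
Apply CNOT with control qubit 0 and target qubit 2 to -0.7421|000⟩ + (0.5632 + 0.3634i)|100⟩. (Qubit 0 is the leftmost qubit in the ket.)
-0.7421|000⟩ + (0.5632 + 0.3634i)|101⟩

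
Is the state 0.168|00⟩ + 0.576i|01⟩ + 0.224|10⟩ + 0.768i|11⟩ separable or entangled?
Separable

Writing the state as a|00⟩ + b|01⟩ + c|10⟩ + d|11⟩, it is a product state iff ad − bc = 0.
Here (a, b, c, d) = (0.168, 0.576i, 0.224, 0.768i): ad − bc = (0.168)(0.768i) − (0.576i)(0.224) = 0, so the state is separable.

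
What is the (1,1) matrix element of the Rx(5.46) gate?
-0.9165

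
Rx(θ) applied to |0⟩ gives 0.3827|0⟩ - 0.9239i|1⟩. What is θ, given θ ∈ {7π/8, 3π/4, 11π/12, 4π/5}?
3π/4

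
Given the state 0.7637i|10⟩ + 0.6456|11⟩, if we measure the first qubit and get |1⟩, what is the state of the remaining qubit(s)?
0.7637i|0⟩ + 0.6456|1⟩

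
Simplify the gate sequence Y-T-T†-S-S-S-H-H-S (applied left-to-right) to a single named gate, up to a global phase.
Y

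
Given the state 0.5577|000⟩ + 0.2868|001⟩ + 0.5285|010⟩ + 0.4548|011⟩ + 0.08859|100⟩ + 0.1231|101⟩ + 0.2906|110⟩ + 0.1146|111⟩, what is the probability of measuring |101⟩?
0.01515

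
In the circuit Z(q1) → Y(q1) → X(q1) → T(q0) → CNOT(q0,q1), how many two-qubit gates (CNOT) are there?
1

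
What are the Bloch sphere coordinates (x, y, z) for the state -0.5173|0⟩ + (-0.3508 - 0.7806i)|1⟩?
(0.3629, 0.8076, -0.4648)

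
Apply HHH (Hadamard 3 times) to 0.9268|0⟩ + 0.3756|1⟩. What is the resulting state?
0.9209|0⟩ + 0.3898|1⟩

H² = I, so H^3 = H: a single Hadamard. With (a, b) = (0.9268, 0.3756), H gives ((a + b)/√2, (a − b)/√2) = (0.9209, 0.3898).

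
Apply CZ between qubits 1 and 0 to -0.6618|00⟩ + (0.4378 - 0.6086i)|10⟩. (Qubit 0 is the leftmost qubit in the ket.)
-0.6618|00⟩ + (0.4378 - 0.6086i)|10⟩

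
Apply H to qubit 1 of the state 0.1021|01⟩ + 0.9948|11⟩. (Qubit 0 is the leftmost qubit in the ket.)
0.0722|00⟩ - 0.0722|01⟩ + 0.7034|10⟩ - 0.7034|11⟩

H on qubit 1 mixes each pair of kets that differ only in qubit 1: amplitudes (a, b) of (|…0…⟩, |…1…⟩) become ((a + b)/√2, (a − b)/√2). Kets absent from the input have amplitude 0.
(|00⟩, |01⟩): (a, b) = (0, 0.1021) → (0.0722, -0.0722)
(|10⟩, |11⟩): (a, b) = (0, 0.9948) → (0.7034, -0.7034)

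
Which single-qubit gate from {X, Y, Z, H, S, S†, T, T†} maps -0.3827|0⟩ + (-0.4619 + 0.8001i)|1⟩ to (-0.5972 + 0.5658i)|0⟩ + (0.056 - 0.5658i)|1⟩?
H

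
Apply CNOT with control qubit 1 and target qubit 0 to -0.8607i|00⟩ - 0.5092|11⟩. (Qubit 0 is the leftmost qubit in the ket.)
-0.8607i|00⟩ - 0.5092|01⟩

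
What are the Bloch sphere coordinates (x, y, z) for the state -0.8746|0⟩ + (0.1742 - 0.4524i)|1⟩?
(-0.3047, 0.7913, 0.5299)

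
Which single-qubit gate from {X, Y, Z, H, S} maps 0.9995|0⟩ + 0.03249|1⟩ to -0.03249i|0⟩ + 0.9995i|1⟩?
Y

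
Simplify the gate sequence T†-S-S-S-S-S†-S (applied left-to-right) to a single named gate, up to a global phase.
T†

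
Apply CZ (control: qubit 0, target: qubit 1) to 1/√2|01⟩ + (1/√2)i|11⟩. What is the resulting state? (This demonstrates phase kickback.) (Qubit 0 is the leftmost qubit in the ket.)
1/√2|01⟩ - (1/√2)i|11⟩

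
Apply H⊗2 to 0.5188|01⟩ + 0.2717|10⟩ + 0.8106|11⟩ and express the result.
0.8006|00⟩ - 0.5289|01⟩ - 0.2818|10⟩ + 0.01005|11⟩

H⊗2 gives amp(|y⟩) = (1/2) Σ_x (−1)^(x·y) amp(|x⟩), where x·y is the number of positions in which both x and y have a 1.
|00⟩: (0.5188 + 0.2717 + 0.8106)/2 = 0.8006
|01⟩: (-0.5188 + 0.2717 - 0.8106)/2 = -0.5289
|10⟩: (0.5188 - 0.2717 - 0.8106)/2 = -0.2818
|11⟩: (-0.5188 - 0.2717 + 0.8106)/2 = 0.01005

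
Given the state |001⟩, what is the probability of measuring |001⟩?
1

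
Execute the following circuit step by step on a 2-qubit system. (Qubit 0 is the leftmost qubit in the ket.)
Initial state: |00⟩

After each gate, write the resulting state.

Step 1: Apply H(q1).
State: 1/√2|00⟩ + 1/√2|01⟩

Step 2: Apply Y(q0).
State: (1/√2)i|10⟩ + (1/√2)i|11⟩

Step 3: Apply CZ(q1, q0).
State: (1/√2)i|10⟩ - (1/√2)i|11⟩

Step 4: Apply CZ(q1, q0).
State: (1/√2)i|10⟩ + (1/√2)i|11⟩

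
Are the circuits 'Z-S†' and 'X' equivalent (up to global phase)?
No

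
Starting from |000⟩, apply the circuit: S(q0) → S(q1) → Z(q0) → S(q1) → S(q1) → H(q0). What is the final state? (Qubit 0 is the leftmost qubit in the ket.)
1/√2|000⟩ + 1/√2|100⟩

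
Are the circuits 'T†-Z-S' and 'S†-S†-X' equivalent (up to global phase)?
No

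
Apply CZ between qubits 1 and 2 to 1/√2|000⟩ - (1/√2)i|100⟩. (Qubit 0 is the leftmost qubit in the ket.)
1/√2|000⟩ - (1/√2)i|100⟩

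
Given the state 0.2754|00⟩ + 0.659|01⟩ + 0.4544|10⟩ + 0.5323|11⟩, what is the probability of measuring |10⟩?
0.2065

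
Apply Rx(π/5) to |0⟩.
0.9511|0⟩ - 0.309i|1⟩

Rx(π/5) = [[cos(θ/2), −i·sin(θ/2)], [−i·sin(θ/2), cos(θ/2)]]; θ = π/5, cos(θ/2) ≈ 0.951057, sin(θ/2) ≈ 0.309017.
With a = amp(|0⟩) = 1 and b = amp(|1⟩) = 0:
new amp(|0⟩) = (0.951057)·a + (-0.309017i)·b = 0.9511
new amp(|1⟩) = (-0.309017i)·a + (0.951057)·b = -0.309i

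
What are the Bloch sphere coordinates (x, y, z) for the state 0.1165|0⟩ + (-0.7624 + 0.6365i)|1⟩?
(-0.1776, 0.1483, -0.9728)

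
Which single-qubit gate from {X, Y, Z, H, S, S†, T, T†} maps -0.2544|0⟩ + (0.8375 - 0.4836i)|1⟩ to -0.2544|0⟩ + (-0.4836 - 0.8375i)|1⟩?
S†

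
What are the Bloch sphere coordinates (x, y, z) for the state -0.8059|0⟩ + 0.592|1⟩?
(-0.9542, 0, 0.299)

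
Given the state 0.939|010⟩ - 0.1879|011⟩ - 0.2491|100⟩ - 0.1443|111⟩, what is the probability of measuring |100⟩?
0.06205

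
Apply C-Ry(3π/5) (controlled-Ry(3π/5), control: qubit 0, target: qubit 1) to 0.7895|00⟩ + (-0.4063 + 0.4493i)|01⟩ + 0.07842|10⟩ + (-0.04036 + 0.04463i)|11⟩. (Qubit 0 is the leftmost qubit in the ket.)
0.7895|00⟩ + (-0.4063 + 0.4493i)|01⟩ + (0.07875 - 0.03611i)|10⟩ + (0.03972 + 0.02623i)|11⟩

C-Ry(3π/5) leaves the control-|0⟩ kets |00⟩, |01⟩ unchanged and applies Ry(3π/5) to qubit 1 on the control-|1⟩ pair (|10⟩, |11⟩).
Ry(3π/5) = [[cos(θ/2), −sin(θ/2)], [sin(θ/2), cos(θ/2)]]; θ = 3π/5, cos(θ/2) ≈ 0.587785, sin(θ/2) ≈ 0.809017.
With a = amp(|10⟩) = 0.07842 and b = amp(|11⟩) = (-0.04036 + 0.04463i):
new amp(|10⟩) = (0.587785)·a + (-0.809017)·b = (0.07875 - 0.03611i)
new amp(|11⟩) = (0.809017)·a + (0.587785)·b = (0.03972 + 0.02623i)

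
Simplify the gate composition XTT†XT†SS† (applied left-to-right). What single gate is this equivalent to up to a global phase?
T†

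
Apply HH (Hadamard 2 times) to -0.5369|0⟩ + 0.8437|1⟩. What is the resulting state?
-0.5369|0⟩ + 0.8437|1⟩

H² = I, so an even number of Hadamards cancels: H^2 = I and the state is unchanged.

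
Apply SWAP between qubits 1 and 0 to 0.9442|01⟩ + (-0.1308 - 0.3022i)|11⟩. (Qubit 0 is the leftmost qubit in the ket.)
0.9442|10⟩ + (-0.1308 - 0.3022i)|11⟩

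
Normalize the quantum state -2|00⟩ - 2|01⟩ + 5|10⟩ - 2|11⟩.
-0.3288|00⟩ - 0.3288|01⟩ + 0.822|10⟩ - 0.3288|11⟩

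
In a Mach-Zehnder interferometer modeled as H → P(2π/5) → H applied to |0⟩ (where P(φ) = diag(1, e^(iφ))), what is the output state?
(0.6545 + 0.4755i)|0⟩ + (0.3455 - 0.4755i)|1⟩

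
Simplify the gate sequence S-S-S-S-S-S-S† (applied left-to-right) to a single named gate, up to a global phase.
S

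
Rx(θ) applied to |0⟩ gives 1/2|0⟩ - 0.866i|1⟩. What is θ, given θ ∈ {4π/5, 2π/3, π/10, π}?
2π/3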